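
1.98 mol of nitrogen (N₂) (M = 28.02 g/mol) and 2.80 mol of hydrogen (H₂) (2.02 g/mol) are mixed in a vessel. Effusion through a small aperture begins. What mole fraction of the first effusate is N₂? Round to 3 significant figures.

0.160

Effusion rate of each component ∝ n_i/√M_i (partial pressure × 1/√M).
So x_N₂ in the escaping gas = (n_N₂/√M_N₂) / Σ(n_i/√M_i)
= (1.98/√28.02) / (1.98/√28.02 + 2.80/√2.02) = 0.3741/(0.3741 + 1.970) = 0.160.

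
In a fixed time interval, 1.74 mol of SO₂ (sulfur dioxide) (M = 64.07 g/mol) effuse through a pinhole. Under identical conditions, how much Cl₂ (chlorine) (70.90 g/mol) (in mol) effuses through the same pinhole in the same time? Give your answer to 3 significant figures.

1.65 mol

By Graham's law, rate_Cl₂/rate_SO₂ = √(M_SO₂/M_Cl₂) = √(64.07/70.90) = √0.9037 = 0.9506.
So the amount for Cl₂ is 1.74 × 0.9506 = 1.65 mol.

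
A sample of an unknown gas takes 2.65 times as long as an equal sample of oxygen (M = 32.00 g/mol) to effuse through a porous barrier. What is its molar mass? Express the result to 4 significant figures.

From Graham's law, t_X/t_O₂ = √(M_X/M_O₂).
2.65 = √(M_X/32.00)
M_X = 32.00 × 2.65² = 32.00 × 7.022 = 224.7 g/mol

224.7 g/mol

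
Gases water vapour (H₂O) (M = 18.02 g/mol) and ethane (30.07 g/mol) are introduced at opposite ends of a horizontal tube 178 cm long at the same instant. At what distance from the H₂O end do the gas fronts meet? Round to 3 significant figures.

100 cm

The fronts meet when d_H₂O + d_C₂H₆ = L with d_H₂O/d_C₂H₆ = √(M_C₂H₆/M_H₂O) (Graham's law). Here √(M_C₂H₆/M_H₂O) = √(30.07/18.02) = 1.292.
With d_H₂O + d_C₂H₆ = 178 cm, d_C₂H₆ = 178/(1 + 1.292) = 77.67 cm.
d_H₂O = 178 − 77.67 = 100 cm.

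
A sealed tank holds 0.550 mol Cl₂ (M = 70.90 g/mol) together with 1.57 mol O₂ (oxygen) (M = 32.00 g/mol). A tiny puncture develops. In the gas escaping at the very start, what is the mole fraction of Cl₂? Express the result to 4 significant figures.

Effusion rate of each component ∝ n_i/√M_i (partial pressure × 1/√M).
So x_Cl₂ in the escaping gas = (n_Cl₂/√M_Cl₂) / Σ(n_i/√M_i)
= (0.550/√70.90) / (0.550/√70.90 + 1.57/√32.00) = 0.06532/(0.06532 + 0.2775) = 0.1905.

0.1905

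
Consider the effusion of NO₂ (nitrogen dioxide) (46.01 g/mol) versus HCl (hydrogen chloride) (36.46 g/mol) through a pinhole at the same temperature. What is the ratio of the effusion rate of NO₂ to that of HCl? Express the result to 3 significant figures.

0.890

Since effusion rate ∝ 1/√M, rate_NO₂/rate_HCl = √(M_HCl/M_NO₂) = √(36.46/46.01) = √0.7924 = 0.890.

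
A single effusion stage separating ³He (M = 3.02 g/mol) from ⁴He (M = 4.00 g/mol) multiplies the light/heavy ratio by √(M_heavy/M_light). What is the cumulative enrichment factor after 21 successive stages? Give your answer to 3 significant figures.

19.1

The single-stage factor is √(M_heavy/M_light), so 21 stages give [√(4.00/3.02)]^21 = (4.00/3.02)^(21/2).
= 1.32450^(21/2) = 19.1.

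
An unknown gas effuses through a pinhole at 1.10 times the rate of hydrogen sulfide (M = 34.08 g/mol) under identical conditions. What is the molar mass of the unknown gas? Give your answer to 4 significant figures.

By Graham's law, rate_X/rate_H₂S = √(M_H₂S/M_X).
1.10 = √(34.08/M_X)
M_X = 34.08 / 1.10² = 34.08 / 1.210 = 28.17 g/mol

28.17 g/mol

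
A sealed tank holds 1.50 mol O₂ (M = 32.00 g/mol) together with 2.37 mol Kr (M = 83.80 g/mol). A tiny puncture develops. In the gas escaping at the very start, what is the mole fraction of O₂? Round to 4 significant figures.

0.5060

Each component's effusion rate ∝ (its partial pressure)·(1/√M) ∝ n_i/√M_i.
x_O₂(eff) = (n_O₂/√M_O₂) / (n_O₂/√M_O₂ + n_Kr/√M_Kr)
= (1.50/√32.00) / (1.50/√32.00 + 2.37/√83.80) = 0.2652/(0.2652 + 0.2589) = 0.5060.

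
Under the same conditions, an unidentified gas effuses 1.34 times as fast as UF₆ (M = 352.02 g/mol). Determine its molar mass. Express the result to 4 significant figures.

From Graham's law, rate_X/rate_UF₆ = √(M_UF₆/M_X).
1.34 = √(352.02/M_X)
M_X = 352.02 / 1.34² = 352.02 / 1.796 = 196.0 g/mol

196.0 g/mol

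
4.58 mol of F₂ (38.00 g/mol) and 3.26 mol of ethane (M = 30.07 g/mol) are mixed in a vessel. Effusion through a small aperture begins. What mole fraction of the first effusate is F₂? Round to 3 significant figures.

Rate_i ∝ x_i/√M_i (Graham's law weighted by mole fraction), so the effusate composition follows n_i/√M_i.
Mole fraction of F₂ in the effusate = (n_F₂/√M_F₂) / (n_F₂/√M_F₂ + n_C₂H₆/√M_C₂H₆)
= (4.58/√38.00) / (4.58/√38.00 + 3.26/√30.07) = 0.7430/(0.7430 + 0.5945) = 0.556.

0.556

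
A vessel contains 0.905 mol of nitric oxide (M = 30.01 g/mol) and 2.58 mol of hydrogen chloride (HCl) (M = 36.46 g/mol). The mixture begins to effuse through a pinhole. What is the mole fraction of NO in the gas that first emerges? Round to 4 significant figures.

0.2788

Rate_i ∝ x_i/√M_i (Graham's law weighted by mole fraction), so the effusate composition follows n_i/√M_i.
So x_NO in the escaping gas = (n_NO/√M_NO) / Σ(n_i/√M_i)
= (0.905/√30.01) / (0.905/√30.01 + 2.58/√36.46) = 0.1652/(0.1652 + 0.4273) = 0.2788.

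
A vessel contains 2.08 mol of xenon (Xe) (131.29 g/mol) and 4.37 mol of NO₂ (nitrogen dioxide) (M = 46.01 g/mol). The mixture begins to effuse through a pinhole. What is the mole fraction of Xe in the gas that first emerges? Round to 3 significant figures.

The effusion rate of species i is ∝ p_i/√M_i ∝ n_i/√M_i.
So x_Xe in the escaping gas = (n_Xe/√M_Xe) / Σ(n_i/√M_i)
= (2.08/√131.29) / (2.08/√131.29 + 4.37/√46.01) = 0.1815/(0.1815 + 0.6443) = 0.220.

0.220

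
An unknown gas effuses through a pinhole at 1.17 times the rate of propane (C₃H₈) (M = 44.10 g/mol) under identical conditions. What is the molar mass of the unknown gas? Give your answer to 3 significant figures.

By Graham's law, rate_X/rate_C₃H₈ = √(M_C₃H₈/M_X).
1.17 = √(44.10/M_X)
M_X = 44.10 / 1.17² = 44.10 / 1.369 = 32.2 g/mol

32.2 g/mol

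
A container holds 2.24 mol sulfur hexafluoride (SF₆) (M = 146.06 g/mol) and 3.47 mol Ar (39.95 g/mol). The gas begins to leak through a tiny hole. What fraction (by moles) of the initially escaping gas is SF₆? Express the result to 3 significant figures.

0.252

Effusion rate of each component ∝ n_i/√M_i (partial pressure × 1/√M).
x_SF₆(eff) = (n_SF₆/√M_SF₆) / (n_SF₆/√M_SF₆ + n_Ar/√M_Ar)
= (2.24/√146.06) / (2.24/√146.06 + 3.47/√39.95) = 0.1853/(0.1853 + 0.5490) = 0.252.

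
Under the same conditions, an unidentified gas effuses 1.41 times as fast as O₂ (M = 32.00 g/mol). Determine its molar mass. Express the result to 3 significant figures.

Since effusion rate ∝ 1/√M, rate_X/rate_O₂ = √(M_O₂/M_X).
1.41 = √(32.00/M_X)
M_X = 32.00 / 1.41² = 32.00 / 1.988 = 16.1 g/mol

16.1 g/mol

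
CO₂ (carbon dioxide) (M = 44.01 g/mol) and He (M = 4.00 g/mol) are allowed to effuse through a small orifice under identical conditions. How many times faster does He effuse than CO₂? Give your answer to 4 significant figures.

By Graham's law, rate_He/rate_CO₂ = √(M_CO₂/M_He) = √(44.01/4.00) = √11.00 = 3.317.

3.317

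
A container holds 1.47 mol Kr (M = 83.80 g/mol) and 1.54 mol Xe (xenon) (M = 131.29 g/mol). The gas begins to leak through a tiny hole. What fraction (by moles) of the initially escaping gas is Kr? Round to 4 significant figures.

0.5444

Rate_i ∝ x_i/√M_i (Graham's law weighted by mole fraction), so the effusate composition follows n_i/√M_i.
Mole fraction of Kr in the effusate = (n_Kr/√M_Kr) / (n_Kr/√M_Kr + n_Xe/√M_Xe)
= (1.47/√83.80) / (1.47/√83.80 + 1.54/√131.29) = 0.1606/(0.1606 + 0.1344) = 0.5444.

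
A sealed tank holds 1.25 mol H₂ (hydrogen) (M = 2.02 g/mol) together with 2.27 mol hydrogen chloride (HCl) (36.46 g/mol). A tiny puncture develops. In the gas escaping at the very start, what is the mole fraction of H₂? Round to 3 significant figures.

Rate_i ∝ x_i/√M_i (Graham's law weighted by mole fraction), so the effusate composition follows n_i/√M_i.
So x_H₂ in the escaping gas = (n_H₂/√M_H₂) / Σ(n_i/√M_i)
= (1.25/√2.02) / (1.25/√2.02 + 2.27/√36.46) = 0.8795/(0.8795 + 0.3759) = 0.701.

0.701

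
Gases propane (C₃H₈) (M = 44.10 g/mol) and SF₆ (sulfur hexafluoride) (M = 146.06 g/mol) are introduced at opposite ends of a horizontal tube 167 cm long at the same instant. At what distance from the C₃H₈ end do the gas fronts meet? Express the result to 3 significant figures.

108 cm

The fronts meet when d_C₃H₈ + d_SF₆ = L with d_C₃H₈/d_SF₆ = √(M_SF₆/M_C₃H₈) (Graham's law). Here √(M_SF₆/M_C₃H₈) = √(146.06/44.10) = 1.820.
With d_C₃H₈ + d_SF₆ = 167 cm, d_SF₆ = 167/(1 + 1.820) = 59.22 cm.
d_C₃H₈ = 167 − 59.22 = 108 cm.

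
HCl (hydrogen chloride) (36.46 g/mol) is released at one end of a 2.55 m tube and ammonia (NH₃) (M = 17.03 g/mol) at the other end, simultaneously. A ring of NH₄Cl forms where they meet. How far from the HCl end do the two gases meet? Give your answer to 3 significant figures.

Distances travelled in equal time are proportional to diffusion rates, so d_HCl/d_NH₃ = √(M_NH₃/M_HCl) = √(17.03/36.46) = 0.6834.
With d_HCl + d_NH₃ = 2.55 m, d_NH₃ = 2.55/(1 + 0.6834) = 1.515 m.
d_HCl = 2.55 − 1.515 = 1.04 m.

1.04 m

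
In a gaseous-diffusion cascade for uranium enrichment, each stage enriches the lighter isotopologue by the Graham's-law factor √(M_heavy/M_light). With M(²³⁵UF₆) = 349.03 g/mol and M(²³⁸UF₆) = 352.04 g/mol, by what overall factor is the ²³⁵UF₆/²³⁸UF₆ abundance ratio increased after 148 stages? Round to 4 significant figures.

1.888

Each stage multiplies the ratio by α = √(352.04/349.03), so after 148 stages the overall factor is α^148 = (352.04/349.03)^(148/2).
= 1.00862^74 = 1.888.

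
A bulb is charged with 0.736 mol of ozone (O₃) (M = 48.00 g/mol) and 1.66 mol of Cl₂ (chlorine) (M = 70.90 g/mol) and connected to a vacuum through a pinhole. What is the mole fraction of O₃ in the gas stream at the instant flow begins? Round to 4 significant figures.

0.3502

Effusion rate of each component ∝ n_i/√M_i (partial pressure × 1/√M).
x_O₃(eff) = (n_O₃/√M_O₃) / (n_O₃/√M_O₃ + n_Cl₂/√M_Cl₂)
= (0.736/√48.00) / (0.736/√48.00 + 1.66/√70.90) = 0.1062/(0.1062 + 0.1971) = 0.3502.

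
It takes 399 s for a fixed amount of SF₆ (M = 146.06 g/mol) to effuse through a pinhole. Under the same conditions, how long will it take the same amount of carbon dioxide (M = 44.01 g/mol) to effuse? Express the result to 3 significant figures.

Since effusion rate ∝ 1/√M, t_CO₂/t_SF₆ = √(M_CO₂/M_SF₆) = √(44.01/146.06) = √0.3013 = 0.5489.
So the time for CO₂ is 399 × 0.5489 = 219 s.

219 s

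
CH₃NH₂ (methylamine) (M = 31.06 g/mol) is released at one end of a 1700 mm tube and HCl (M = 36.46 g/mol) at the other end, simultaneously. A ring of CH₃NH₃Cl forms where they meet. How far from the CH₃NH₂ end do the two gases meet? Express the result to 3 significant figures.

884 mm

The fronts meet when d_CH₃NH₂ + d_HCl = L with d_CH₃NH₂/d_HCl = √(M_HCl/M_CH₃NH₂) (Graham's law). Here √(M_HCl/M_CH₃NH₂) = √(36.46/31.06) = 1.083.
With d_CH₃NH₂ + d_HCl = 1700 mm, d_HCl = 1700/(1 + 1.083) = 816.0 mm.
d_CH₃NH₂ = 1700 − 816.0 = 884 mm.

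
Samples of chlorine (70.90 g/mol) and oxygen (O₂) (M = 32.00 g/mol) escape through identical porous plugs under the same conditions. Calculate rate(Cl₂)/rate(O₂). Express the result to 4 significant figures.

By Graham's law, rate_Cl₂/rate_O₂ = √(M_O₂/M_Cl₂) = √(32.00/70.90) = √0.4513 = 0.6718.

0.6718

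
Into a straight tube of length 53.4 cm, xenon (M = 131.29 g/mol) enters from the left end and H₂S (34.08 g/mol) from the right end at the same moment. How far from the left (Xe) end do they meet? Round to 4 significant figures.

In equal time, each gas travels a distance ∝ its rate ∝ 1/√M, so d_Xe/d_H₂S = √(M_H₂S/M_Xe) = √(34.08/131.29) = 0.5095.
With d_Xe + d_H₂S = 53.4 cm, d_H₂S = 53.4/(1 + 0.5095) = 35.38 cm.
d_Xe = 53.4 − 35.38 = 18.02 cm.

18.02 cm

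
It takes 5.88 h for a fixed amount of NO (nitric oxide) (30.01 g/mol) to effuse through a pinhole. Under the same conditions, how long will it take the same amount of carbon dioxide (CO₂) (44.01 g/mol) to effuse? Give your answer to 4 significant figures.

From Graham's law, t_CO₂/t_NO = √(M_CO₂/M_NO) = √(44.01/30.01) = √1.467 = 1.211.
So the time for CO₂ is 5.88 × 1.211 = 7.121 h.

7.121 h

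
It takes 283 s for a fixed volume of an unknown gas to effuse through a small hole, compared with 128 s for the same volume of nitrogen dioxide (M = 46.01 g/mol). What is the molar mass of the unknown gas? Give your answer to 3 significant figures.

From Graham's law, t_X/t_NO₂ = √(M_X/M_NO₂).
283/128 = 2.211 = √(M_X/46.01)
M_X = 46.01 × 2.211² = 46.01 × 4.888 = 225 g/mol

225 g/mol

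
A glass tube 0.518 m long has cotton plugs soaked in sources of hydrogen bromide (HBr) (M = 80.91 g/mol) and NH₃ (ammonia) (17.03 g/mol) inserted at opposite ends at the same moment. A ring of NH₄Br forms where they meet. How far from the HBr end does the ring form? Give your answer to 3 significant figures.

0.163 m

Distances travelled in equal time are proportional to diffusion rates, so d_HBr/d_NH₃ = √(M_NH₃/M_HBr) = √(17.03/80.91) = 0.4588.
With d_HBr + d_NH₃ = 0.518 m, d_NH₃ = 0.518/(1 + 0.4588) = 0.3551 m.
d_HBr = 0.518 − 0.3551 = 0.163 m.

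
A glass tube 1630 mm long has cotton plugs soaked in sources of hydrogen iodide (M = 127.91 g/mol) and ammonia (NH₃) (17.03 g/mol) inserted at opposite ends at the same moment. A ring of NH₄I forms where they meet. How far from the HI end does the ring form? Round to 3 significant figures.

The fronts meet when d_HI + d_NH₃ = L with d_HI/d_NH₃ = √(M_NH₃/M_HI) (Graham's law). Here √(M_NH₃/M_HI) = √(17.03/127.91) = 0.3649.
With d_HI + d_NH₃ = 1630 mm, d_NH₃ = 1630/(1 + 0.3649) = 1194 mm.
d_HI = 1630 − 1194 = 436 mm.

436 mm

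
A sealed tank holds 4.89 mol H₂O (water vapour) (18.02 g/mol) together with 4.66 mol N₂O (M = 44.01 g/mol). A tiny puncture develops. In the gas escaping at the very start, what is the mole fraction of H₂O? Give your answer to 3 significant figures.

0.621

The effusion rate of species i is ∝ p_i/√M_i ∝ n_i/√M_i.
So x_H₂O in the escaping gas = (n_H₂O/√M_H₂O) / Σ(n_i/√M_i)
= (4.89/√18.02) / (4.89/√18.02 + 4.66/√44.01) = 1.152/(1.152 + 0.7024) = 0.621.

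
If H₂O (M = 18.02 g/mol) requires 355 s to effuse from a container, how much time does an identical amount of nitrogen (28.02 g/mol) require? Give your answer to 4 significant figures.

442.7 s

Since effusion rate ∝ 1/√M, t_N₂/t_H₂O = √(M_N₂/M_H₂O) = √(28.02/18.02) = √1.555 = 1.247.
So the time for N₂ is 355 × 1.247 = 442.7 s.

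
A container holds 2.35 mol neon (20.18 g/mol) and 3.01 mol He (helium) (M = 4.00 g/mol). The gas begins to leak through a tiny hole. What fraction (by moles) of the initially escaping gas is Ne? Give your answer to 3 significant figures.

0.258

Rate_i ∝ x_i/√M_i (Graham's law weighted by mole fraction), so the effusate composition follows n_i/√M_i.
So x_Ne in the escaping gas = (n_Ne/√M_Ne) / Σ(n_i/√M_i)
= (2.35/√20.18) / (2.35/√20.18 + 3.01/√4.00) = 0.5231/(0.5231 + 1.505) = 0.258.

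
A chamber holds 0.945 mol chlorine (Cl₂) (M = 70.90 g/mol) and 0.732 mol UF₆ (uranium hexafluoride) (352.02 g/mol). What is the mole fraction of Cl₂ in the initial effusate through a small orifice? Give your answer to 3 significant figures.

0.742

Rate_i ∝ x_i/√M_i (Graham's law weighted by mole fraction), so the effusate composition follows n_i/√M_i.
Mole fraction of Cl₂ in the effusate = (n_Cl₂/√M_Cl₂) / (n_Cl₂/√M_Cl₂ + n_UF₆/√M_UF₆)
= (0.945/√70.90) / (0.945/√70.90 + 0.732/√352.02) = 0.1122/(0.1122 + 0.03901) = 0.742.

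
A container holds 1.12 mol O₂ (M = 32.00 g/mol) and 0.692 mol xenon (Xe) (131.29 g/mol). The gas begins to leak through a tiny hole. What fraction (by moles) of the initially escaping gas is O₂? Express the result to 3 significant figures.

0.766

The effusion rate of species i is ∝ p_i/√M_i ∝ n_i/√M_i.
Mole fraction of O₂ in the effusate = (n_O₂/√M_O₂) / (n_O₂/√M_O₂ + n_Xe/√M_Xe)
= (1.12/√32.00) / (1.12/√32.00 + 0.692/√131.29) = 0.1980/(0.1980 + 0.06039) = 0.766.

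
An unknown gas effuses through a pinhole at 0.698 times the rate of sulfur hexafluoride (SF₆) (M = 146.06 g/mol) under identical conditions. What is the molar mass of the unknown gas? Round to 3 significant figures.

Graham's law gives rate_X/rate_SF₆ = √(M_SF₆/M_X).
0.698 = √(146.06/M_X)
M_X = 146.06 / 0.698² = 146.06 / 0.4872 = 300 g/mol

300 g/mol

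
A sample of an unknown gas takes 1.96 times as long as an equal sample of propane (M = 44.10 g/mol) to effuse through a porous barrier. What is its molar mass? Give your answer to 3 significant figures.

169 g/mol

Since effusion rate ∝ 1/√M, t_X/t_C₃H₈ = √(M_X/M_C₃H₈).
1.96 = √(M_X/44.10)
M_X = 44.10 × 1.96² = 44.10 × 3.842 = 169 g/mol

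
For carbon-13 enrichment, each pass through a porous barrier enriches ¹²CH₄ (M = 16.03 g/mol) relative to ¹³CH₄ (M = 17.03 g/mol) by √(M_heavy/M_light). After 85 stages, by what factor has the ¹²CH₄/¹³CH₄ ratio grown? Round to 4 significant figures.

Each stage multiplies the ratio by α = √(17.03/16.03), so after 85 stages the overall factor is α^85 = (17.03/16.03)^(85/2).
= 1.06238^(85/2) = 13.09.

13.09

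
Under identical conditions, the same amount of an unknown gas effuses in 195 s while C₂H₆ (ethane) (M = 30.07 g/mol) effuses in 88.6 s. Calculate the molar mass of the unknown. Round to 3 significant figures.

146 g/mol

Since effusion rate ∝ 1/√M, t_X/t_C₂H₆ = √(M_X/M_C₂H₆).
195/88.6 = 2.201 = √(M_X/30.07)
M_X = 30.07 × 2.201² = 30.07 × 4.844 = 146 g/mol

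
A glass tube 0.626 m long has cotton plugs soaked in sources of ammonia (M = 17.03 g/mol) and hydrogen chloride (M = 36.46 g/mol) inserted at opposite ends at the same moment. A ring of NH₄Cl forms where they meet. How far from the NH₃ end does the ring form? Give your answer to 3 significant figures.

0.372 m

Graham's law gives d_NH₃/d_HCl = rate_NH₃/rate_HCl = √(M_HCl/M_NH₃) = √(36.46/17.03) = 1.463.
With d_NH₃ + d_HCl = 0.626 m, d_HCl = 0.626/(1 + 1.463) = 0.2541 m.
d_NH₃ = 0.626 − 0.2541 = 0.372 m.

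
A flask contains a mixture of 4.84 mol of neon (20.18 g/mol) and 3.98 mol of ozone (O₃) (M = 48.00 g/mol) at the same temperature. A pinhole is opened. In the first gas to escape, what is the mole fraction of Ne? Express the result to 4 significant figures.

Each component's effusion rate ∝ (its partial pressure)·(1/√M) ∝ n_i/√M_i.
So x_Ne in the escaping gas = (n_Ne/√M_Ne) / Σ(n_i/√M_i)
= (4.84/√20.18) / (4.84/√20.18 + 3.98/√48.00) = 1.077/(1.077 + 0.5745) = 0.6522.

0.6522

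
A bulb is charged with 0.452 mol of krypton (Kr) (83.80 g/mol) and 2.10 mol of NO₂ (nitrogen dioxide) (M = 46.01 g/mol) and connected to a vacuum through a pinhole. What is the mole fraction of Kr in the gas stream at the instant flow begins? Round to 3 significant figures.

0.138

Effusion rate of each component ∝ n_i/√M_i (partial pressure × 1/√M).
So x_Kr in the escaping gas = (n_Kr/√M_Kr) / Σ(n_i/√M_i)
= (0.452/√83.80) / (0.452/√83.80 + 2.10/√46.01) = 0.04938/(0.04938 + 0.3096) = 0.138.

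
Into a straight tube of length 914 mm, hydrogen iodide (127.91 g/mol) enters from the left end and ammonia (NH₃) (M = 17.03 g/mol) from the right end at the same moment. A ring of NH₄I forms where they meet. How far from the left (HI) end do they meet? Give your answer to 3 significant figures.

244 mm

Distances travelled in equal time are proportional to diffusion rates, so d_HI/d_NH₃ = √(M_NH₃/M_HI) = √(17.03/127.91) = 0.3649.
With d_HI + d_NH₃ = 914 mm, d_NH₃ = 914/(1 + 0.3649) = 669.7 mm.
d_HI = 914 − 669.7 = 244 mm.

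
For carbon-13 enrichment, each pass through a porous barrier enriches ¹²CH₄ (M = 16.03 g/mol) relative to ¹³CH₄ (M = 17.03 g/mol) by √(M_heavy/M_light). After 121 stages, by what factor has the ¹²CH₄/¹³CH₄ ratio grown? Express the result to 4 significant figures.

38.91

The single-stage factor is √(M_heavy/M_light), so 121 stages give [√(17.03/16.03)]^121 = (17.03/16.03)^(121/2).
= 1.06238^(121/2) = 38.91.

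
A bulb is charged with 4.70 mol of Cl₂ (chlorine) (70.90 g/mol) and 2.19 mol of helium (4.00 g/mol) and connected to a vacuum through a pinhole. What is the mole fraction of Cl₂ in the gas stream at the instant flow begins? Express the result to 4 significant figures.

Rate_i ∝ x_i/√M_i (Graham's law weighted by mole fraction), so the effusate composition follows n_i/√M_i.
Mole fraction of Cl₂ in the effusate = (n_Cl₂/√M_Cl₂) / (n_Cl₂/√M_Cl₂ + n_He/√M_He)
= (4.70/√70.90) / (4.70/√70.90 + 2.19/√4.00) = 0.5582/(0.5582 + 1.095) = 0.3376.

0.3376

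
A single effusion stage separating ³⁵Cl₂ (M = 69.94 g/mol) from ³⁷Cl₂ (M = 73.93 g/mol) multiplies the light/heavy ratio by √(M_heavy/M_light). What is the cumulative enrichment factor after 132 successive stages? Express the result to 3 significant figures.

The single-stage factor is √(M_heavy/M_light), so 132 stages give [√(73.93/69.94)]^132 = (73.93/69.94)^(132/2).
= 1.05705^66 = 38.9.

38.9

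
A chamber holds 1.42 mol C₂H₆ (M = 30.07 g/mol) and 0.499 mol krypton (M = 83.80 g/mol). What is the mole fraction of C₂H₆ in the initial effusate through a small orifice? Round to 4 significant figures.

Effusion rate of each component ∝ n_i/√M_i (partial pressure × 1/√M).
x_C₂H₆(eff) = (n_C₂H₆/√M_C₂H₆) / (n_C₂H₆/√M_C₂H₆ + n_Kr/√M_Kr)
= (1.42/√30.07) / (1.42/√30.07 + 0.499/√83.80) = 0.2590/(0.2590 + 0.05451) = 0.8261.

0.8261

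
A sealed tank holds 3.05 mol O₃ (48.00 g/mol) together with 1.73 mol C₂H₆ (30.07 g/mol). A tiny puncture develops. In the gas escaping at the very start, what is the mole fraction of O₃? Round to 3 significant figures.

Rate_i ∝ x_i/√M_i (Graham's law weighted by mole fraction), so the effusate composition follows n_i/√M_i.
Mole fraction of O₃ in the effusate = (n_O₃/√M_O₃) / (n_O₃/√M_O₃ + n_C₂H₆/√M_C₂H₆)
= (3.05/√48.00) / (3.05/√48.00 + 1.73/√30.07) = 0.4402/(0.4402 + 0.3155) = 0.583.

0.583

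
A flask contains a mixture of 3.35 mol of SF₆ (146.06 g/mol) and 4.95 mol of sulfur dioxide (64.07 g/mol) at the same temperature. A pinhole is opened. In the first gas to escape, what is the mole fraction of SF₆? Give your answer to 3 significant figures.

Effusion rate of each component ∝ n_i/√M_i (partial pressure × 1/√M).
So x_SF₆ in the escaping gas = (n_SF₆/√M_SF₆) / Σ(n_i/√M_i)
= (3.35/√146.06) / (3.35/√146.06 + 4.95/√64.07) = 0.2772/(0.2772 + 0.6184) = 0.310.

0.310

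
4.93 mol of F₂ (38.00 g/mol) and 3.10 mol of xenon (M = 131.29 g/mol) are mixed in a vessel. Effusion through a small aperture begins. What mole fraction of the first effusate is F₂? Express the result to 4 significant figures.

0.7472

The effusion rate of species i is ∝ p_i/√M_i ∝ n_i/√M_i.
x_F₂(eff) = (n_F₂/√M_F₂) / (n_F₂/√M_F₂ + n_Xe/√M_Xe)
= (4.93/√38.00) / (4.93/√38.00 + 3.10/√131.29) = 0.7998/(0.7998 + 0.2705) = 0.7472.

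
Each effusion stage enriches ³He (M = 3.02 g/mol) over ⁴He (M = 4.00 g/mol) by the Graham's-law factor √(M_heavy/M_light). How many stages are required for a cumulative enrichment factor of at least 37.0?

26

Single-stage factor α = √(4.00/3.02), so ln α = ½ ln(1.32450) = 0.1405.
Need α^N ≥ 37.0 ⇒ N ≥ ln(37.0) / ln α = 3.611 / 0.1405 = 25.70.
So at least 26 stages are needed.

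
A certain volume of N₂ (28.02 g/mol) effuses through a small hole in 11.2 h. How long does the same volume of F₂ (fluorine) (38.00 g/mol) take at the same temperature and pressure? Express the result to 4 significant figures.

Since effusion rate ∝ 1/√M, t_F₂/t_N₂ = √(M_F₂/M_N₂) = √(38.00/28.02) = √1.356 = 1.165.
So the time for F₂ is 11.2 × 1.165 = 13.04 h.

13.04 h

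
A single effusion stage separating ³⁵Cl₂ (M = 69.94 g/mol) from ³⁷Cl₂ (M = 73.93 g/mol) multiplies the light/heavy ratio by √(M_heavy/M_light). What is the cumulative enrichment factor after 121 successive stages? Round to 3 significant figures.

Each stage multiplies the ratio by α = √(73.93/69.94), so after 121 stages the overall factor is α^121 = (73.93/69.94)^(121/2).
= 1.05705^(121/2) = 28.7.

28.7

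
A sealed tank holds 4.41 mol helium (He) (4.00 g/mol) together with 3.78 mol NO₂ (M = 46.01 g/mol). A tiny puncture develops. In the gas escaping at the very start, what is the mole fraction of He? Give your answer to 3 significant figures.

Rate_i ∝ x_i/√M_i (Graham's law weighted by mole fraction), so the effusate composition follows n_i/√M_i.
x_He(eff) = (n_He/√M_He) / (n_He/√M_He + n_NO₂/√M_NO₂)
= (4.41/√4.00) / (4.41/√4.00 + 3.78/√46.01) = 2.205/(2.205 + 0.5573) = 0.798.

0.798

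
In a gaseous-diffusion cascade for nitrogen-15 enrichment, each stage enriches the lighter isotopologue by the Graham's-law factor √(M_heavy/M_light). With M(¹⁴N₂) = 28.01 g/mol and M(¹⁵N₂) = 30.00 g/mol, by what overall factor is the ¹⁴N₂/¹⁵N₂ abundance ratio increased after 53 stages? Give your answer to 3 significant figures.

6.16

Each stage multiplies the ratio by α = √(30.00/28.01), so after 53 stages the overall factor is α^53 = (30.00/28.01)^(53/2).
= 1.07105^(53/2) = 6.16.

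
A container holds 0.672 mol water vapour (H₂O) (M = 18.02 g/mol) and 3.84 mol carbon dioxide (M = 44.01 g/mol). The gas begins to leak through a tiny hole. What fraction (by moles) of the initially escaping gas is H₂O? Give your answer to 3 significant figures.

Rate_i ∝ x_i/√M_i (Graham's law weighted by mole fraction), so the effusate composition follows n_i/√M_i.
x_H₂O(eff) = (n_H₂O/√M_H₂O) / (n_H₂O/√M_H₂O + n_CO₂/√M_CO₂)
= (0.672/√18.02) / (0.672/√18.02 + 3.84/√44.01) = 0.1583/(0.1583 + 0.5788) = 0.215.

0.215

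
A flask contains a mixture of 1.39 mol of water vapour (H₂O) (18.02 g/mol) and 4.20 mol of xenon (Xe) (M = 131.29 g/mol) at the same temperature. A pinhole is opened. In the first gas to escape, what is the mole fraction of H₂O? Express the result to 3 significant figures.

Effusion rate of each component ∝ n_i/√M_i (partial pressure × 1/√M).
x_H₂O(eff) = (n_H₂O/√M_H₂O) / (n_H₂O/√M_H₂O + n_Xe/√M_Xe)
= (1.39/√18.02) / (1.39/√18.02 + 4.20/√131.29) = 0.3274/(0.3274 + 0.3666) = 0.472.

0.472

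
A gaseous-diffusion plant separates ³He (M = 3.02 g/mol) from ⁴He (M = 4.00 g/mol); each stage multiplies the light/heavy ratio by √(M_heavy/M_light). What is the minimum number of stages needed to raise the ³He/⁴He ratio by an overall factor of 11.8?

Per stage α = (4.00/3.02)^(1/2) = 1.32450^0.5, giving ln α = 0.1405.
Need α^N ≥ 11.8 ⇒ N ≥ ln(11.8) / ln α = 2.468 / 0.1405 = 17.56.
So at least 18 stages are needed.

18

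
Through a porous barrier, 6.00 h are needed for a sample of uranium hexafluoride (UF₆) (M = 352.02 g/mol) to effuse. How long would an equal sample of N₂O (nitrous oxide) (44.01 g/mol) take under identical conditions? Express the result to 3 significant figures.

Since effusion rate ∝ 1/√M, t_N₂O/t_UF₆ = √(M_N₂O/M_UF₆) = √(44.01/352.02) = √0.1250 = 0.3536.
So the time for N₂O is 6.00 × 0.3536 = 2.12 h.

2.12 h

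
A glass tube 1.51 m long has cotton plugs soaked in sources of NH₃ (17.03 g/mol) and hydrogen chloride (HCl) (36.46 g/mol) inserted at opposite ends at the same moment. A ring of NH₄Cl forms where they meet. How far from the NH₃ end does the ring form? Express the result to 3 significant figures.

0.897 m

Distances travelled in equal time are proportional to diffusion rates, so d_NH₃/d_HCl = √(M_HCl/M_NH₃) = √(36.46/17.03) = 1.463.
With d_NH₃ + d_HCl = 1.51 m, d_HCl = 1.51/(1 + 1.463) = 0.6130 m.
d_NH₃ = 1.51 − 0.6130 = 0.897 m.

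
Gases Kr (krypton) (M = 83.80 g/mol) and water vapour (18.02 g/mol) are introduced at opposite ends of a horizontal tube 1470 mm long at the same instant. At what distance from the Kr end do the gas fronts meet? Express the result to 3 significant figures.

466 mm

The fronts meet when d_Kr + d_H₂O = L with d_Kr/d_H₂O = √(M_H₂O/M_Kr) (Graham's law). Here √(M_H₂O/M_Kr) = √(18.02/83.80) = 0.4637.
With d_Kr + d_H₂O = 1470 mm, d_H₂O = 1470/(1 + 0.4637) = 1004 mm.
d_Kr = 1470 − 1004 = 466 mm.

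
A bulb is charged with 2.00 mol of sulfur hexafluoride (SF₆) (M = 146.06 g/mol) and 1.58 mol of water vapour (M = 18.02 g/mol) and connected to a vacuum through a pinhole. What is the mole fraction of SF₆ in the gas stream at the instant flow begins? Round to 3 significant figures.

Rate_i ∝ x_i/√M_i (Graham's law weighted by mole fraction), so the effusate composition follows n_i/√M_i.
Mole fraction of SF₆ in the effusate = (n_SF₆/√M_SF₆) / (n_SF₆/√M_SF₆ + n_H₂O/√M_H₂O)
= (2.00/√146.06) / (2.00/√146.06 + 1.58/√18.02) = 0.1655/(0.1655 + 0.3722) = 0.308.

0.308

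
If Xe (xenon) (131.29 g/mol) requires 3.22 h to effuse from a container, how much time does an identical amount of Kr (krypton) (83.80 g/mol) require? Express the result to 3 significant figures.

2.57 h

By Graham's law, t_Kr/t_Xe = √(M_Kr/M_Xe) = √(83.80/131.29) = √0.6383 = 0.7989.
So the time for Kr is 3.22 × 0.7989 = 2.57 h.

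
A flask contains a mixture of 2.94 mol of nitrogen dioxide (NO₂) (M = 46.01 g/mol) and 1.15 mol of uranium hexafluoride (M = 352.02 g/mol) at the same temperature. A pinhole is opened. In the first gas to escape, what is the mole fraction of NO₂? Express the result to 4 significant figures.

Each component's effusion rate ∝ (its partial pressure)·(1/√M) ∝ n_i/√M_i.
So x_NO₂ in the escaping gas = (n_NO₂/√M_NO₂) / Σ(n_i/√M_i)
= (2.94/√46.01) / (2.94/√46.01 + 1.15/√352.02) = 0.4334/(0.4334 + 0.06129) = 0.8761.

0.8761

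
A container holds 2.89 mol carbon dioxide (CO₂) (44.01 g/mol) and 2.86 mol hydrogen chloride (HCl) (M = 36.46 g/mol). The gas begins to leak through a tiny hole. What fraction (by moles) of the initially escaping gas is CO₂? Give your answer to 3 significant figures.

0.479

The effusion rate of species i is ∝ p_i/√M_i ∝ n_i/√M_i.
So x_CO₂ in the escaping gas = (n_CO₂/√M_CO₂) / Σ(n_i/√M_i)
= (2.89/√44.01) / (2.89/√44.01 + 2.86/√36.46) = 0.4356/(0.4356 + 0.4737) = 0.479.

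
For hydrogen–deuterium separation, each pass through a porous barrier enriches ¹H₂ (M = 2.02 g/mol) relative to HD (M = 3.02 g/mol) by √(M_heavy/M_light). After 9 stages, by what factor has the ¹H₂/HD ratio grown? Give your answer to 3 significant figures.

After 9 stages the ratio has grown by (√(3.02/2.02))^9 = (3.02/2.02)^(9/2).
= 1.49505^(9/2) = 6.11.

6.11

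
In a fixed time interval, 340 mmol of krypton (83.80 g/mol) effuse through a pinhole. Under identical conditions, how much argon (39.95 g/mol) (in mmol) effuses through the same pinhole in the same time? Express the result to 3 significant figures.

492 mmol

Using Graham's law: rate_Ar/rate_Kr = √(M_Kr/M_Ar) = √(83.80/39.95) = √2.098 = 1.448.
So the amount for Ar is 340 × 1.448 = 492 mmol.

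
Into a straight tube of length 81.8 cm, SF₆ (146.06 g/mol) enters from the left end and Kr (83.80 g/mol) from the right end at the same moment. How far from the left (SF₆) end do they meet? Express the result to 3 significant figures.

35.3 cm

Distances travelled in equal time are proportional to diffusion rates, so d_SF₆/d_Kr = √(M_Kr/M_SF₆) = √(83.80/146.06) = 0.7575.
With d_SF₆ + d_Kr = 81.8 cm, d_Kr = 81.8/(1 + 0.7575) = 46.54 cm.
d_SF₆ = 81.8 − 46.54 = 35.3 cm.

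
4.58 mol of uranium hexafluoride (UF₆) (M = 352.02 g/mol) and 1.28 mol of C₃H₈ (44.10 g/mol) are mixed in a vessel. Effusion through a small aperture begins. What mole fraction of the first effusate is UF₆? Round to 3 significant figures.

Effusion rate of each component ∝ n_i/√M_i (partial pressure × 1/√M).
x_UF₆(eff) = (n_UF₆/√M_UF₆) / (n_UF₆/√M_UF₆ + n_C₃H₈/√M_C₃H₈)
= (4.58/√352.02) / (4.58/√352.02 + 1.28/√44.10) = 0.2441/(0.2441 + 0.1927) = 0.559.

0.559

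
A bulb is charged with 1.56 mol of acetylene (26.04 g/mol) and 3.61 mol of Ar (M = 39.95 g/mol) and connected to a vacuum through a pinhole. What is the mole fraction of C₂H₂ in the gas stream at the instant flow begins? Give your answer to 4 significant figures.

The effusion rate of species i is ∝ p_i/√M_i ∝ n_i/√M_i.
Mole fraction of C₂H₂ in the effusate = (n_C₂H₂/√M_C₂H₂) / (n_C₂H₂/√M_C₂H₂ + n_Ar/√M_Ar)
= (1.56/√26.04) / (1.56/√26.04 + 3.61/√39.95) = 0.3057/(0.3057 + 0.5711) = 0.3486.

0.3486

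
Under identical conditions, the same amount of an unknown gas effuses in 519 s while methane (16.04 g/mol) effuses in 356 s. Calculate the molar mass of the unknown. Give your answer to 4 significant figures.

34.09 g/mol

Since effusion rate ∝ 1/√M, t_X/t_CH₄ = √(M_X/M_CH₄).
519/356 = 1.458 = √(M_X/16.04)
M_X = 16.04 × 1.458² = 16.04 × 2.125 = 34.09 g/mol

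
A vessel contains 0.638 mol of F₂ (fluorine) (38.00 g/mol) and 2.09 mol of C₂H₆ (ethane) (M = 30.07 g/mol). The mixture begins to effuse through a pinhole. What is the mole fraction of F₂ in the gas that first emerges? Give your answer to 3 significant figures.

0.214

Each component's effusion rate ∝ (its partial pressure)·(1/√M) ∝ n_i/√M_i.
x_F₂(eff) = (n_F₂/√M_F₂) / (n_F₂/√M_F₂ + n_C₂H₆/√M_C₂H₆)
= (0.638/√38.00) / (0.638/√38.00 + 2.09/√30.07) = 0.1035/(0.1035 + 0.3811) = 0.214.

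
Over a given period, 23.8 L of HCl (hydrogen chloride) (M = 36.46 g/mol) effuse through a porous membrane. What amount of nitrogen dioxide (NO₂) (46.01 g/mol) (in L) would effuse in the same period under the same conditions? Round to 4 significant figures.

21.19 L

Using Graham's law: rate_NO₂/rate_HCl = √(M_HCl/M_NO₂) = √(36.46/46.01) = √0.7924 = 0.8902.
So the volume for NO₂ is 23.8 × 0.8902 = 21.19 L.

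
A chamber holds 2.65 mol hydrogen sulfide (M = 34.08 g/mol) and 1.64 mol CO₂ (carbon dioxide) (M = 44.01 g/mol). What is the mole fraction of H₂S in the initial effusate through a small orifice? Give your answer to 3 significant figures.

0.647

Rate_i ∝ x_i/√M_i (Graham's law weighted by mole fraction), so the effusate composition follows n_i/√M_i.
So x_H₂S in the escaping gas = (n_H₂S/√M_H₂S) / Σ(n_i/√M_i)
= (2.65/√34.08) / (2.65/√34.08 + 1.64/√44.01) = 0.4539/(0.4539 + 0.2472) = 0.647.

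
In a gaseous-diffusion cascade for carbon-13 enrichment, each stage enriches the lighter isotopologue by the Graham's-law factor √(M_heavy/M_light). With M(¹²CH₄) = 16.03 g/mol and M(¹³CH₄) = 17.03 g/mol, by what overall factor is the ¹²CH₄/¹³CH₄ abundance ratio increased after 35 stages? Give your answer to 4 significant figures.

2.883

Overall factor = α^35 with α = √(17.03/16.03), i.e. (17.03/16.03)^(35/2).
= 1.06238^(35/2) = 2.883.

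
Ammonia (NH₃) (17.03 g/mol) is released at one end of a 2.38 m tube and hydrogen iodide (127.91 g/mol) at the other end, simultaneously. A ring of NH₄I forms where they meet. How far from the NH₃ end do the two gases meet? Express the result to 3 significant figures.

1.74 m

The fronts meet when d_NH₃ + d_HI = L with d_NH₃/d_HI = √(M_HI/M_NH₃) (Graham's law). Here √(M_HI/M_NH₃) = √(127.91/17.03) = 2.741.
With d_NH₃ + d_HI = 2.38 m, d_HI = 2.38/(1 + 2.741) = 0.6363 m.
d_NH₃ = 2.38 − 0.6363 = 1.74 m.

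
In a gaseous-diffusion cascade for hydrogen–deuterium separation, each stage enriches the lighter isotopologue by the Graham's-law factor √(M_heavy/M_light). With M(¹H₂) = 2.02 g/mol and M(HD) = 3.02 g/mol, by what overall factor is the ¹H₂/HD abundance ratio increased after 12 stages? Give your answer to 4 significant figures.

The single-stage factor is √(M_heavy/M_light), so 12 stages give [√(3.02/2.02)]^12 = (3.02/2.02)^(12/2).
= 1.49505^6 = 11.17.

11.17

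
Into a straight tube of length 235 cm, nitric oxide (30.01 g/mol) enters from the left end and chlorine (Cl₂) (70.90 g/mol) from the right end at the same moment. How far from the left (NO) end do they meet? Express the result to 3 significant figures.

The fronts meet when d_NO + d_Cl₂ = L with d_NO/d_Cl₂ = √(M_Cl₂/M_NO) (Graham's law). Here √(M_Cl₂/M_NO) = √(70.90/30.01) = 1.537.
With d_NO + d_Cl₂ = 235 cm, d_Cl₂ = 235/(1 + 1.537) = 92.63 cm.
d_NO = 235 − 92.63 = 142 cm.

142 cm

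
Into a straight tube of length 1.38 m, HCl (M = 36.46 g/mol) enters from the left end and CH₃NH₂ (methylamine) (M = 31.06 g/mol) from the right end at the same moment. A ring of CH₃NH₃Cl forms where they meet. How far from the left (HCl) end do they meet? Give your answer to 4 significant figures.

In equal time, each gas travels a distance ∝ its rate ∝ 1/√M, so d_HCl/d_CH₃NH₂ = √(M_CH₃NH₂/M_HCl) = √(31.06/36.46) = 0.9230.
With d_HCl + d_CH₃NH₂ = 1.38 m, d_CH₃NH₂ = 1.38/(1 + 0.9230) = 0.7176 m.
d_HCl = 1.38 − 0.7176 = 0.6624 m.

0.6624 m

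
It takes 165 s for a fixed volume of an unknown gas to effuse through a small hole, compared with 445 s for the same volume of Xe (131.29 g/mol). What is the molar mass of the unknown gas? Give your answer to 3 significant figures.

18.1 g/mol

By Graham's law, t_X/t_Xe = √(M_X/M_Xe).
165/445 = 0.3708 = √(M_X/131.29)
M_X = 131.29 × 0.3708² = 131.29 × 0.1375 = 18.1 g/mol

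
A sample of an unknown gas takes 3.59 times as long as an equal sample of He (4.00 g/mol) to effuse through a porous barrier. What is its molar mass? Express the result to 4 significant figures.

By Graham's law, t_X/t_He = √(M_X/M_He).
3.59 = √(M_X/4.00)
M_X = 4.00 × 3.59² = 4.00 × 12.89 = 51.55 g/mol

51.55 g/mol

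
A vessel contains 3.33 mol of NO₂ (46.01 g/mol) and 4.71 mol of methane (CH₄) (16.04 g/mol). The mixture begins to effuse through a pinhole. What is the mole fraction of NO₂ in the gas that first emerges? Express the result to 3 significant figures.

The effusion rate of species i is ∝ p_i/√M_i ∝ n_i/√M_i.
x_NO₂(eff) = (n_NO₂/√M_NO₂) / (n_NO₂/√M_NO₂ + n_CH₄/√M_CH₄)
= (3.33/√46.01) / (3.33/√46.01 + 4.71/√16.04) = 0.4909/(0.4909 + 1.176) = 0.295.

0.295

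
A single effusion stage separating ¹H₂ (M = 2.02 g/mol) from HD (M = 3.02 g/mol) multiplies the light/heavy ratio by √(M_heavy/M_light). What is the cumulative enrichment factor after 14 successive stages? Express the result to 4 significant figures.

16.70

The single-stage factor is √(M_heavy/M_light), so 14 stages give [√(3.02/2.02)]^14 = (3.02/2.02)^(14/2).
= 1.49505^7 = 16.70.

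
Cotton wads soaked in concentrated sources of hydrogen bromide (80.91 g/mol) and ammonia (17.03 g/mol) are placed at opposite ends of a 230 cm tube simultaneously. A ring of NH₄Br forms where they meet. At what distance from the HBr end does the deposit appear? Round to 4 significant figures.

The fronts meet when d_HBr + d_NH₃ = L with d_HBr/d_NH₃ = √(M_NH₃/M_HBr) (Graham's law). Here √(M_NH₃/M_HBr) = √(17.03/80.91) = 0.4588.
With d_HBr + d_NH₃ = 230 cm, d_NH₃ = 230/(1 + 0.4588) = 157.7 cm.
d_HBr = 230 − 157.7 = 72.33 cm.

72.33 cm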